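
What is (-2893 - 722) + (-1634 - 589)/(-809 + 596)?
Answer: -255924/71 ≈ -3604.6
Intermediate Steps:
(-2893 - 722) + (-1634 - 589)/(-809 + 596) = -3615 - 2223/(-213) = -3615 - 2223*(-1/213) = -3615 + 741/71 = -255924/71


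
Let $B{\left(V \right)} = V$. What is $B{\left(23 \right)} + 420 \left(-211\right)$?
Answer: $-88597$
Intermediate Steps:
$B{\left(23 \right)} + 420 \left(-211\right) = 23 + 420 \left(-211\right) = 23 - 88620 = -88597$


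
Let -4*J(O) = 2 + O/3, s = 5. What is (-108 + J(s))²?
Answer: 1708249/144 ≈ 11863.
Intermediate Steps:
J(O) = -½ - O/12 (J(O) = -(2 + O/3)/4 = -½ - O/12)
(-108 + J(s))² = (-108 + (-½ - 1/12*5))² = (-108 + (-½ - 5/12))² = (-108 - 11/12)² = (-1307/12)² = 1708249/144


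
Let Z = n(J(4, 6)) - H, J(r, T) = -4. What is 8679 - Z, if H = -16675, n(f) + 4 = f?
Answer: -7988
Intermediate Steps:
n(f) = -4 + f
Z = 16667 (Z = (-4 - 4) - 1*(-16675) = -8 + 16675 = 16667)
8679 - Z = 8679 - 1*16667 = 8679 - 16667 = -7988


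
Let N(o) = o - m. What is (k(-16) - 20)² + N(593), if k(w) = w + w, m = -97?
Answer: 3394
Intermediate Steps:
k(w) = 2*w
N(o) = 97 + o (N(o) = o - 1*(-97) = o + 97 = 97 + o)
(k(-16) - 20)² + N(593) = (2*(-16) - 20)² + (97 + 593) = (-32 - 20)² + 690 = (-52)² + 690 = 2704 + 690 = 3394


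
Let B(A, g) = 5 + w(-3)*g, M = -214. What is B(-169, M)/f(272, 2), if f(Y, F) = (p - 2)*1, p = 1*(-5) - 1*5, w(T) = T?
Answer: -647/12 ≈ -53.917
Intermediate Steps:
p = -10 (p = -5 - 5 = -10)
B(A, g) = 5 - 3*g
f(Y, F) = -12 (f(Y, F) = (-10 - 2)*1 = -12*1 = -12)
B(-169, M)/f(272, 2) = (5 - 3*(-214))/(-12) = (5 + 642)*(-1/12) = 647*(-1/12) = -647/12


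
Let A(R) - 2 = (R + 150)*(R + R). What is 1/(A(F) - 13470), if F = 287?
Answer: 1/237370 ≈ 4.2128e-6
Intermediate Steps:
A(R) = 2 + 2*R*(150 + R) (A(R) = 2 + (R + 150)*(R + R) = 2 + (150 + R)*(2*R) = 2 + 2*R*(150 + R))
1/(A(F) - 13470) = 1/((2 + 2*287² + 300*287) - 13470) = 1/((2 + 2*82369 + 86100) - 13470) = 1/((2 + 164738 + 86100) - 13470) = 1/(250840 - 13470) = 1/237370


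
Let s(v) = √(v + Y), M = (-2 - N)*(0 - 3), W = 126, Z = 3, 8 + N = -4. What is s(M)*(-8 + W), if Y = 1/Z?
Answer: 118*I*√267/3 ≈ 642.71*I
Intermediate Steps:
N = -12 (N = -8 - 4 = -12)
Y = ⅓ (Y = 1/3 = ⅓ ≈ 0.33333)
M = -30 (M = (-2 - 1*(-12))*(0 - 3) = (-2 + 12)*(-3) = 10*(-3) = -30)
s(v) = √(⅓ + v) (s(v) = √(v + ⅓) = √(⅓ + v))
s(M)*(-8 + W) = (√(3 + 9*(-30))/3)*(-8 + 126) = (√(3 - 270)/3)*118 = (√(-267)/3)*118 = ((I*√267)/3)*118 = (I*√267/3)*118 = 118*I*√267/3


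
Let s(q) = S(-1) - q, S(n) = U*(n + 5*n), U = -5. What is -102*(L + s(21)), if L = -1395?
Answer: 141372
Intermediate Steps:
S(n) = -30*n (S(n) = -5*(n + 5*n) = -30*n)
s(q) = 30 - q (s(q) = -30*(-1) - q = 30 - q)
-102*(L + s(21)) = -102*(-1395 + (30 - 1*21)) = -102*(-1395 + (30 - 21)) = -102*(-1395 + 9) = -102*(-1386) = 141372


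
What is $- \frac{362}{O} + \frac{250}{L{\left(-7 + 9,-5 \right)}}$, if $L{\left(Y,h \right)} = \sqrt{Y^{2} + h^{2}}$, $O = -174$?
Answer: $\frac{181}{87} + \frac{250 \sqrt{29}}{29} \approx 48.504$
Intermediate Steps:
$- \frac{362}{O} + \frac{250}{L{\left(-7 + 9,-5 \right)}} = - \frac{362}{-174} + \frac{250}{\sqrt{\left(-7 + 9\right)^{2} + \left(-5\right)^{2}}} = \left(-362\right) \left(- \frac{1}{174}\right) + \frac{250}{\sqrt{2^{2} + 25}} = \frac{181}{87} + \frac{250}{\sqrt{4 + 25}} = \frac{181}{87} + \frac{250}{\sqrt{29}} = \frac{181}{87} + 250 \frac{\sqrt{29}}{29} = \frac{181}{87} + \frac{250 \sqrt{29}}{29}$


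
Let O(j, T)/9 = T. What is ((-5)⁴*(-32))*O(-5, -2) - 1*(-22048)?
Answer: 382048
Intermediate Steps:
O(j, T) = 9*T
((-5)⁴*(-32))*O(-5, -2) - 1*(-22048) = ((-5)⁴*(-32))*(9*(-2)) - 1*(-22048) = (625*(-32))*(-18) + 22048 = -20000*(-18) + 22048 = 360000 + 22048 = 382048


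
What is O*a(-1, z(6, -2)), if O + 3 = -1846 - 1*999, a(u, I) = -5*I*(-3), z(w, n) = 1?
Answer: -42720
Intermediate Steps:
a(u, I) = 15*I
O = -2848 (O = -3 + (-1846 - 1*999) = -3 + (-1846 - 999) = -3 - 2845 = -2848)
O*a(-1, z(6, -2)) = -42720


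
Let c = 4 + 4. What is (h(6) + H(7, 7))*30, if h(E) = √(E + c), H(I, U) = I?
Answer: 210 + 30*√14 ≈ 322.25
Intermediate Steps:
c = 8
h(E) = √(8 + E) (h(E) = √(E + 8) = √(8 + E))
(h(6) + H(7, 7))*30 = (√(8 + 6) + 7)*30 = (√14 + 7)*30 = (7 + √14)*30 = 210 + 30*√14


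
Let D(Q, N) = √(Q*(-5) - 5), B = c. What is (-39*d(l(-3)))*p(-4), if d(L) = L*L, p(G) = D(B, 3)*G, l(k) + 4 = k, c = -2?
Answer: 7644*√5 ≈ 17093.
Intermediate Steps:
B = -2
l(k) = -4 + k
D(Q, N) = √(-5 - 5*Q) (D(Q, N) = √(-5*Q - 5) = √(-5 - 5*Q))
p(G) = G*√5 (p(G) = √(-5 - 5*(-2))*G = √(-5 + 10)*G = √5*G = G*√5)
d(L) = L²
(-39*d(l(-3)))*p(-4) = (-39*(-4 - 3)²)*(-4*√5) = (-39*(-7)²)*(-4*√5) = (-39*49)*(-4*√5) = -(-7644)*√5 = 7644*√5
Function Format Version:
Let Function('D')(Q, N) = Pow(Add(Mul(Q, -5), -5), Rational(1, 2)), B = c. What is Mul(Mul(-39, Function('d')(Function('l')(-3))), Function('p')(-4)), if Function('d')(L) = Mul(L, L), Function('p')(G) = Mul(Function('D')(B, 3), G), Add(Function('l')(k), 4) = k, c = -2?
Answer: Mul(7644, Pow(5, Rational(1, 2))) ≈ 17093.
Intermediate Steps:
B = -2
Function('l')(k) = Add(-4, k)
Function('D')(Q, N) = Pow(Add(-5, Mul(-5, Q)), Rational(1, 2)) (Function('D')(Q, N) = Pow(Add(Mul(-5, Q), -5), Rational(1, 2)) = Pow(Add(-5, Mul(-5, Q)), Rational(1, 2)))
Function('p')(G) = Mul(G, Pow(5, Rational(1, 2))) (Function('p')(G) = Mul(Pow(Add(-5, Mul(-5, -2)), Rational(1, 2)), G) = Mul(Pow(Add(-5, 10), Rational(1, 2)), G) = Mul(Pow(5, Rational(1, 2)), G) = Mul(G, Pow(5, Rational(1, 2))))
Function('d')(L) = Pow(L, 2)
Mul(Mul(-39, Function('d')(Function('l')(-3))), Function('p')(-4)) = Mul(Mul(-39, Pow(Add(-4, -3), 2)), Mul(-4, Pow(5, Rational(1, 2)))) = Mul(Mul(-39, Pow(-7, 2)), Mul(-4, Pow(5, Rational(1, 2)))) = Mul(Mul(-39, 49), Mul(-4, Pow(5, Rational(1, 2)))) = Mul(-1911, Mul(-4, Pow(5, Rational(1, 2)))) = Mul(7644, Pow(5, Rational(1, 2)))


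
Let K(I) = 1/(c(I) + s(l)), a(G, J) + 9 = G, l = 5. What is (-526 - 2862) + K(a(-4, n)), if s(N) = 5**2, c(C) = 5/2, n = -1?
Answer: -186338/55 ≈ -3388.0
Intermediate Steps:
a(G, J) = -9 + G
c(C) = 5/2 (c(C) = 5*(1/2) = 5/2)
s(N) = 25
K(I) = 2/55 (K(I) = 1/(5/2 + 25) = 1/(55/2) = 2/55)
(-526 - 2862) + K(a(-4, n)) = (-526 - 2862) + 2/55 = -3388 + 2/55 = -186338/55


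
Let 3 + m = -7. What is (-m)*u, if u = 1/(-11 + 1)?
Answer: -1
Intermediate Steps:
m = -10 (m = -3 - 7 = -10)
u = -⅒ (u = 1/(-10) = -⅒ ≈ -0.10000)
(-m)*u = -1*(-10)*(-⅒) = 10*(-⅒) = -1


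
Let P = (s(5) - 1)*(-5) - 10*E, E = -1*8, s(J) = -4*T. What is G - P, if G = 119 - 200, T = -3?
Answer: -106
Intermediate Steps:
G = -81
s(J) = 12 (s(J) = -4*(-3) = 12)
E = -8
P = 25 (P = (12 - 1)*(-5) - 10*(-8) = 11*(-5) + 80 = -55 + 80 = 25)
G - P = -81 - 1*25 = -81 - 25 = -106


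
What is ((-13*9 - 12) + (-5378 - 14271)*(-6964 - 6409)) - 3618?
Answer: 262762330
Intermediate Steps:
((-13*9 - 12) + (-5378 - 14271)*(-6964 - 6409)) - 3618 = ((-117 - 12) - 19649*(-13373)) - 3618 = (-129 + 262766077) - 3618 = 262765948 - 3618 = 262762330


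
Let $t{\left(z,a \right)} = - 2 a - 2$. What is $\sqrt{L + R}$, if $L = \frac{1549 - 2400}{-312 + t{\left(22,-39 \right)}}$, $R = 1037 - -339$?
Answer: $\frac{\sqrt{19209633}}{118} \approx 37.143$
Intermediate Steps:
$R = 1376$ ($R = 1037 + 339 = 1376$)
$t{\left(z,a \right)} = -2 - 2 a$
$L = \frac{851}{236}$ ($L = \frac{1549 - 2400}{-312 - -76} = - \frac{851}{-312 + \left(-2 + 78\right)} = - \frac{851}{-312 + 76} = - \frac{851}{-236} = \left(-851\right) \left(- \frac{1}{236}\right) = \frac{851}{236} \approx 3.6059$)
$\sqrt{L + R} = \sqrt{\frac{851}{236} + 1376} = \sqrt{\frac{325587}{236}} = \frac{\sqrt{19209633}}{118}$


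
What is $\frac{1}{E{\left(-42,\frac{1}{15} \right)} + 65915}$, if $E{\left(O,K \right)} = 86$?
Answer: $\frac{1}{66001} \approx 1.5151 \cdot 10^{-5}$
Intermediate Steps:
$\frac{1}{E{\left(-42,\frac{1}{15} \right)} + 65915} = \frac{1}{86 + 65915} = \frac{1}{66001}$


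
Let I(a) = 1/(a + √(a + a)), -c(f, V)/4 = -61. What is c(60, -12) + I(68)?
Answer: 16105/66 - √34/2244 ≈ 244.01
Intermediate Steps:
c(f, V) = 244 (c(f, V) = -4*(-61) = 244)
I(a) = 1/(a + √2*√a) (I(a) = 1/(a + √(2*a)) = 1/(a + √2*√a))
c(60, -12) + I(68) = 244 + 1/(68 + √2*√68) = 244 + 1/(68 + √2*(2*√17)) = 244 + 1/(68 + 2*√34)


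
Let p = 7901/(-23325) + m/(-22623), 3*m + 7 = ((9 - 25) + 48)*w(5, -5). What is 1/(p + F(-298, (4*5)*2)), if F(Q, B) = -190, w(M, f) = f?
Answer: -527681475/100436926148 ≈ -0.0052539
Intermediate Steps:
m = -167/3 (m = -7/3 + (((9 - 25) + 48)*(-5))/3 = -7/3 + ((-16 + 48)*(-5))/3 = -7/3 + (32*(-5))/3 = -7/3 + (⅓)*(-160) = -7/3 - 160/3 = -167/3 ≈ -55.667)
p = -177445898/527681475 (p = 7901/(-23325) - 167/3/(-22623) = 7901*(-1/23325) - 167/3*(-1/22623) = -7901/23325 + 167/67869 = -177445898/527681475 ≈ -0.33627)
1/(p + F(-298, (4*5)*2)) = 1/(-177445898/527681475 - 190) = 1/(-100436926148/527681475) = -527681475/100436926148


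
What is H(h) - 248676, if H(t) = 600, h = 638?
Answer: -248076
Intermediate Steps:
H(h) - 248676 = 600 - 248676 = -248076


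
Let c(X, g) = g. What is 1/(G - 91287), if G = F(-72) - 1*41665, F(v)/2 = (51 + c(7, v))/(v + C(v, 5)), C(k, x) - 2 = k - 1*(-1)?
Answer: -47/6248730 ≈ -7.5215e-6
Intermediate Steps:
C(k, x) = 3 + k (C(k, x) = 2 + (k - 1*(-1)) = 2 + (k + 1) = 2 + (1 + k) = 3 + k)
F(v) = 2*(51 + v)/(3 + 2*v) (F(v) = 2*((51 + v)/(v + (3 + v))) = 2*((51 + v)/(3 + 2*v)) = 2*(51 + v)/(3 + 2*v))
G = -1958241/47 (G = 2*(51 - 72)/(3 + 2*(-72)) - 1*41665 = 2*(-21)/(3 - 144) - 41665 = 2*(-21)/(-141) - 41665 = 2*(-1/141)*(-21) - 41665 = 14/47 - 41665 = -1958241/47 ≈ -41665.)
1/(G - 91287) = 1/(-1958241/47 - 91287) = 1/(-6248730/47) = -47/6248730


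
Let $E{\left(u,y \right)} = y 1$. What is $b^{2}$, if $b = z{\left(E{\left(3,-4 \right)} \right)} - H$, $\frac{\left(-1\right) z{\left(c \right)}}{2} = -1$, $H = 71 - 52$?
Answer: $289$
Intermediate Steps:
$E{\left(u,y \right)} = y$
$H = 19$ ($H = 71 - 52 = 19$)
$z{\left(c \right)} = 2$ ($z{\left(c \right)} = \left(-2\right) \left(-1\right) = 2$)
$b = -17$ ($b = 2 - 19 = -17$)
$b^{2} = \left(-17\right)^{2} = 289$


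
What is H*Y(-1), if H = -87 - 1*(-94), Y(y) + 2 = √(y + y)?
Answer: -14 + 7*I*√2 ≈ -14.0 + 9.8995*I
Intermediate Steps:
Y(y) = -2 + √2*√y (Y(y) = -2 + √(y + y) = -2 + √(2*y) = -2 + √2*√y)
H = 7 (H = -87 + 94 = 7)
H*Y(-1) = 7*(-2 + √2*√(-1)) = 7*(-2 + √2*I) = 7*(-2 + I*√2) = -14 + 7*I*√2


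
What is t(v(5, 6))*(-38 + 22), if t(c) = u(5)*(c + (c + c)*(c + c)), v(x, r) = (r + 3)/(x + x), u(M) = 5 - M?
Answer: 0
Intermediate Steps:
v(x, r) = (3 + r)/(2*x) (v(x, r) = (3 + r)/((2*x)) = (3 + r)*(1/(2*x)) = (3 + r)/(2*x))
t(c) = 0 (t(c) = (5 - 1*5)*(c + (c + c)*(c + c)) = (5 - 5)*(c + (2*c)*(2*c)) = 0*(c + 4*c²) = 0)
t(v(5, 6))*(-38 + 22) = 0*(-38 + 22) = 0*(-16) = 0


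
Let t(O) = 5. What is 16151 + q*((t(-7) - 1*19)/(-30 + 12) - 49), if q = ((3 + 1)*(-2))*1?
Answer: 148831/9 ≈ 16537.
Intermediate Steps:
q = -8 (q = (4*(-2))*1 = -8*1 = -8)
16151 + q*((t(-7) - 1*19)/(-30 + 12) - 49) = 16151 - 8*((5 - 1*19)/(-30 + 12) - 49) = 16151 - 8*((5 - 19)/(-18) - 49) = 16151 - 8*(-14*(-1/18) - 49) = 16151 - 8*(7/9 - 49) = 16151 - 8*(-434/9) = 16151 + 3472/9 = 148831/9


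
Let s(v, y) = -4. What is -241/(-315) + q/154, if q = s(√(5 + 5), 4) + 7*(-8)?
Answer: 1301/3465 ≈ 0.37547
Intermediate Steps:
q = -60 (q = -4 + 7*(-8) = -4 - 56 = -60)
-241/(-315) + q/154 = -241/(-315) - 60/154 = -241*(-1/315) - 60*1/154 = 241/315 - 30/77 = 1301/3465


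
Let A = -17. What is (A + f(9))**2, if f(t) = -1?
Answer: 324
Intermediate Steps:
(A + f(9))**2 = (-17 - 1)**2 = (-18)**2 = 324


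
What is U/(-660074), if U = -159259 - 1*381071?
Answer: 270165/330037 ≈ 0.81859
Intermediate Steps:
U = -540330 (U = -159259 - 381071 = -540330)
U/(-660074) = -540330/(-660074) = -540330*(-1/660074) = 270165/330037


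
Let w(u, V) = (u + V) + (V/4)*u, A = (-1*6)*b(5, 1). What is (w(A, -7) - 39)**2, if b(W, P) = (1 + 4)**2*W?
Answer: 1067089/4 ≈ 2.6677e+5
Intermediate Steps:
b(W, P) = 25*W (b(W, P) = 5**2*W = 25*W)
A = -750 (A = (-1*6)*(25*5) = -6*125 = -750)
w(u, V) = V + u + V*u/4 (w(u, V) = (V + u) + (V*(1/4))*u = (V + u) + (V/4)*u = (V + u) + V*u/4 = V + u + V*u/4)
(w(A, -7) - 39)**2 = ((-7 - 750 + (1/4)*(-7)*(-750)) - 39)**2 = ((-7 - 750 + 2625/2) - 39)**2 = (1111/2 - 39)**2 = (1033/2)**2 = 1067089/4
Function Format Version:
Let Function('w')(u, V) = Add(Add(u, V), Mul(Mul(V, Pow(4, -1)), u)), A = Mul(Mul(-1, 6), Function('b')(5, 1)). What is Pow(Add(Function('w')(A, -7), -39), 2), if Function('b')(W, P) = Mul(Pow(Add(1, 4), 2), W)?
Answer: Rational(1067089, 4) ≈ 2.6677e+5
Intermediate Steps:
Function('b')(W, P) = Mul(25, W) (Function('b')(W, P) = Mul(Pow(5, 2), W) = Mul(25, W))
A = -750 (A = Mul(Mul(-1, 6), Mul(25, 5)) = Mul(-6, 125) = -750)
Function('w')(u, V) = Add(V, u, Mul(Rational(1, 4), V, u)) (Function('w')(u, V) = Add(Add(V, u), Mul(Mul(V, Rational(1, 4)), u)) = Add(Add(V, u), Mul(Mul(Rational(1, 4), V), u)) = Add(Add(V, u), Mul(Rational(1, 4), V, u)) = Add(V, u, Mul(Rational(1, 4), V, u)))
Pow(Add(Function('w')(A, -7), -39), 2) = Pow(Add(Add(-7, -750, Mul(Rational(1, 4), -7, -750)), -39), 2) = Pow(Add(Add(-7, -750, Rational(2625, 2)), -39), 2) = Pow(Add(Rational(1111, 2), -39), 2) = Pow(Rational(1033, 2), 2) = Rational(1067089, 4)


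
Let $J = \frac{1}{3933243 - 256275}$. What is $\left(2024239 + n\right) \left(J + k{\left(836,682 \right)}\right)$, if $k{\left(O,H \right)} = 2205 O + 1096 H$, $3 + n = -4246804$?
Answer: $- \frac{294072907932374453}{51069} \approx -5.7583 \cdot 10^{12}$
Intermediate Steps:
$n = -4246807$ ($n = -3 - 4246804 = -4246807$)
$k{\left(O,H \right)} = 1096 H + 2205 O$
$J = \frac{1}{3676968} \approx 2.7196 \cdot 10^{-7}$
$\left(2024239 + n\right) \left(J + k{\left(836,682 \right)}\right) = \left(2024239 - 4246807\right) \left(\frac{1}{3676968} + \left(1096 \cdot 682 + 2205 \cdot 836\right)\right) = - 2222568 \left(\frac{1}{3676968} + \left(747472 + 1843380\right)\right) = - 2222568 \left(\frac{1}{3676968} + 2590852\right) = \left(-2222568\right) \frac{9526479896737}{3676968} = - \frac{294072907932374453}{51069}$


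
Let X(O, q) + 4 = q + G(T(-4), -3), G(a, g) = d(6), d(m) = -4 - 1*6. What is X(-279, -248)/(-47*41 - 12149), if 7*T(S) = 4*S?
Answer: 131/7038 ≈ 0.018613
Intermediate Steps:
d(m) = -10 (d(m) = -4 - 6 = -10)
T(S) = 4*S/7 (T(S) = (4*S)/7 = 4*S/7)
G(a, g) = -10
X(O, q) = -14 + q (X(O, q) = -4 + (q - 10) = -4 + (-10 + q) = -14 + q)
X(-279, -248)/(-47*41 - 12149) = (-14 - 248)/(-47*41 - 12149) = -262/(-1927 - 12149) = -262/(-14076) = -262*(-1/14076) = 131/7038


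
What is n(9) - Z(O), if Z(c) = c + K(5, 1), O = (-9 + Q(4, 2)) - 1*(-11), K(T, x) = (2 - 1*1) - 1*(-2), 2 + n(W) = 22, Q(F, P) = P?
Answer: 13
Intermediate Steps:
n(W) = 20 (n(W) = -2 + 22 = 20)
K(T, x) = 3 (K(T, x) = (2 - 1) + 2 = 1 + 2 = 3)
O = 4 (O = (-9 + 2) - 1*(-11) = -7 + 11 = 4)
Z(c) = 3 + c (Z(c) = c + 3 = 3 + c)
n(9) - Z(O) = 20 - (3 + 4) = 20 - 1*7 = 20 - 7 = 13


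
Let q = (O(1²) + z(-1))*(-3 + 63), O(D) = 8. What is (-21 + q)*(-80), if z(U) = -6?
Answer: -7920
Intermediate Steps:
q = 120 (q = (8 - 6)*(-3 + 63) = 2*60 = 120)
(-21 + q)*(-80) = (-21 + 120)*(-80) = 99*(-80) = -7920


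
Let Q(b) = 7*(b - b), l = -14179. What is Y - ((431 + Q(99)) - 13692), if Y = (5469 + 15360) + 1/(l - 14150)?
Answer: 965735609/28329 ≈ 34090.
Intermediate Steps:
Q(b) = 0 (Q(b) = 7*0 = 0)
Y = 590064740/28329 (Y = (5469 + 15360) + 1/(-14179 - 14150) = 20829 + 1/(-28329) = 20829 - 1/28329 = 590064740/28329 ≈ 20829.)
Y - ((431 + Q(99)) - 13692) = 590064740/28329 - ((431 + 0) - 13692) = 590064740/28329 - (431 - 13692) = 590064740/28329 - 1*(-13261) = 590064740/28329 + 13261 = 965735609/28329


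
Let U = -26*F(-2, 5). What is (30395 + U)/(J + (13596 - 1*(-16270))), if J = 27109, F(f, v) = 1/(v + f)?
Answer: 91159/170925 ≈ 0.53333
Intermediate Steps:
F(f, v) = 1/(f + v)
U = -26/3 (U = -26/(-2 + 5) = -26/3 ≈ -8.6667)
(30395 + U)/(J + (13596 - 1*(-16270))) = (30395 - 26/3)/(27109 + (13596 - 1*(-16270))) = 91159/(3*(27109 + (13596 + 16270))) = 91159/(3*(27109 + 29866)) = (91159/3)/56975 = (91159/3)*(1/56975) = 91159/170925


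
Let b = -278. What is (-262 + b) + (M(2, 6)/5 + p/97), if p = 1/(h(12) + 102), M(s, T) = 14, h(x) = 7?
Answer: -28399073/52865 ≈ -537.20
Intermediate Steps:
p = 1/109 (p = 1/(7 + 102) = 1/109 ≈ 0.0091743)
(-262 + b) + (M(2, 6)/5 + p/97) = (-262 - 278) + (14/5 + (1/109)/97) = -540 + (14*(⅕) + (1/109)*(1/97)) = -540 + (14/5 + 1/10573) = -540 + 148027/52865 = -28399073/52865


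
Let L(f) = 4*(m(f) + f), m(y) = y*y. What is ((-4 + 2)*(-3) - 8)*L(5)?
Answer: -240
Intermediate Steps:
m(y) = y²
L(f) = 4*f + 4*f² (L(f) = 4*(f² + f) = 4*(f + f²) = 4*f + 4*f²)
((-4 + 2)*(-3) - 8)*L(5) = ((-4 + 2)*(-3) - 8)*(4*5*(1 + 5)) = (-2*(-3) - 8)*(4*5*6) = (6 - 8)*120 = -2*120 = -240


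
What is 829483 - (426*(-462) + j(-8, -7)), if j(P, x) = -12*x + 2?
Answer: 1026209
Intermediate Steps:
j(P, x) = 2 - 12*x
829483 - (426*(-462) + j(-8, -7)) = 829483 - (426*(-462) + (2 - 12*(-7))) = 829483 - (-196812 + (2 + 84)) = 829483 - (-196812 + 86) = 829483 - 1*(-196726) = 829483 + 196726 = 1026209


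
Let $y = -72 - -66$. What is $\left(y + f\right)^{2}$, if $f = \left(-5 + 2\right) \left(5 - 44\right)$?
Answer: $12321$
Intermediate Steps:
$y = -6$ ($y = -72 + 66 = -6$)
$f = 117$ ($f = \left(-3\right) \left(-39\right) = 117$)
$\left(y + f\right)^{2} = \left(-6 + 117\right)^{2} = 111^{2} = 12321$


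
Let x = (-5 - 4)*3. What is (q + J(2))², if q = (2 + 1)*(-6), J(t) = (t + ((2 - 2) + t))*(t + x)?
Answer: 13924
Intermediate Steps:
x = -27 (x = -9*3 = -27)
J(t) = 2*t*(-27 + t) (J(t) = (t + ((2 - 2) + t))*(t - 27) = (t + (0 + t))*(-27 + t) = (t + t)*(-27 + t) = (2*t)*(-27 + t) = 2*t*(-27 + t))
q = -18 (q = 3*(-6) = -18)
(q + J(2))² = (-18 + 2*2*(-27 + 2))² = (-18 + 2*2*(-25))² = (-18 - 100)² = (-118)² = 13924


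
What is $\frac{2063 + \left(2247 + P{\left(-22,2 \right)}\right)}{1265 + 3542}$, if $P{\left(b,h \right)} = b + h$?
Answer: $\frac{390}{437} \approx 0.89245$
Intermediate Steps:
$\frac{2063 + \left(2247 + P{\left(-22,2 \right)}\right)}{1265 + 3542} = \frac{2063 + \left(2247 + \left(-22 + 2\right)\right)}{1265 + 3542} = \frac{2063 + \left(2247 - 20\right)}{4807} = \left(2063 + 2227\right) \frac{1}{4807} = 4290 \cdot \frac{1}{4807} = \frac{390}{437}$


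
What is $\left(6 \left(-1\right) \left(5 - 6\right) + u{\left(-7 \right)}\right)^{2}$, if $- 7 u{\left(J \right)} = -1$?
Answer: $\frac{1849}{49} \approx 37.735$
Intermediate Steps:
$u{\left(J \right)} = \frac{1}{7}$ ($u{\left(J \right)} = \left(- \frac{1}{7}\right) \left(-1\right) = \frac{1}{7}$)
$\left(6 \left(-1\right) \left(5 - 6\right) + u{\left(-7 \right)}\right)^{2} = \left(6 \left(-1\right) \left(5 - 6\right) + \frac{1}{7}\right)^{2} = \left(\left(-6\right) \left(-1\right) + \frac{1}{7}\right)^{2} = \left(6 + \frac{1}{7}\right)^{2} = \left(\frac{43}{7}\right)^{2} = \frac{1849}{49}$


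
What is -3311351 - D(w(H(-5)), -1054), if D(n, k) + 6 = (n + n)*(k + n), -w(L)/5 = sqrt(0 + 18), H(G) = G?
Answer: -3312245 - 31620*sqrt(2) ≈ -3.3570e+6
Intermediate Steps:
w(L) = -15*sqrt(2) (w(L) = -5*sqrt(0 + 18) = -15*sqrt(2))
D(n, k) = -6 + 2*n*(k + n) (D(n, k) = -6 + (n + n)*(k + n) = -6 + (2*n)*(k + n) = -6 + 2*n*(k + n))
-3311351 - D(w(H(-5)), -1054) = -3311351 - (-6 + 2*(-15*sqrt(2))**2 + 2*(-1054)*(-15*sqrt(2))) = -3311351 - (-6 + 2*450 + 31620*sqrt(2)) = -3311351 - (-6 + 900 + 31620*sqrt(2)) = -3311351 - (894 + 31620*sqrt(2)) = -3311351 + (-894 - 31620*sqrt(2)) = -3312245 - 31620*sqrt(2)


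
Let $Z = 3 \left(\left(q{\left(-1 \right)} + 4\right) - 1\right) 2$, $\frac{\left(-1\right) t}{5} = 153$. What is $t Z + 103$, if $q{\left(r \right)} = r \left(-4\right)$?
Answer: $-32027$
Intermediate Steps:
$t = -765$ ($t = \left(-5\right) 153 = -765$)
$q{\left(r \right)} = - 4 r$
$Z = 42$ ($Z = 3 \left(\left(\left(-4\right) \left(-1\right) + 4\right) - 1\right) 2 = 3 \left(\left(4 + 4\right) - 1\right) 2 = 3 \left(8 - 1\right) 2 = 3 \cdot 7 \cdot 2 = 21 \cdot 2 = 42$)
$t Z + 103 = \left(-765\right) 42 + 103 = -32130 + 103 = -32027$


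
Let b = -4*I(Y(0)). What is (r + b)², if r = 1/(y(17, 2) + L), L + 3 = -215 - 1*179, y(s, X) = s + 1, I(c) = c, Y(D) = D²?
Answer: 1/143641 ≈ 6.9618e-6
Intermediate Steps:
y(s, X) = 1 + s
L = -397 (L = -3 + (-215 - 1*179) = -3 + (-215 - 179) = -3 - 394 = -397)
r = -1/379 (r = 1/((1 + 17) - 397) = 1/(18 - 397) = 1/(-379) = -1/379 ≈ -0.0026385)
b = 0 (b = -4*0² = -4*0 = 0)
(r + b)² = (-1/379 + 0)² = (-1/379)² = 1/143641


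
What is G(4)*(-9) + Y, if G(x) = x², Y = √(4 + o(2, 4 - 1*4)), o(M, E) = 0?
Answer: -142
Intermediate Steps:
Y = 2 (Y = √(4 + 0) = √4 = 2)
G(4)*(-9) + Y = 4²*(-9) + 2 = 16*(-9) + 2 = -144 + 2 = -142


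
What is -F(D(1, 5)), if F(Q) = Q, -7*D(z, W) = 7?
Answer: 1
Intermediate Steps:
D(z, W) = -1 (D(z, W) = -1/7*7 = -1)
-F(D(1, 5)) = -1*(-1) = 1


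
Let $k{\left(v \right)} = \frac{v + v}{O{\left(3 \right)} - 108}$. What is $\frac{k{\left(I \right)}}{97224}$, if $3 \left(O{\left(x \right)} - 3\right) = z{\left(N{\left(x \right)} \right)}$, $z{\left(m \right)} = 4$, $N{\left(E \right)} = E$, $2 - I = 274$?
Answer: $\frac{68}{1259861} \approx 5.3974 \cdot 10^{-5}$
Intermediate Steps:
$I = -272$ ($I = 2 - 274 = -272$)
$O{\left(x \right)} = \frac{13}{3}$ ($O{\left(x \right)} = 3 + \frac{1}{3} \cdot 4 = 3 + \frac{4}{3} = \frac{13}{3}$)
$k{\left(v \right)} = - \frac{6 v}{311}$ ($k{\left(v \right)} = \frac{v + v}{\frac{13}{3} - 108} = \frac{2 v}{- \frac{311}{3}} = 2 v \left(- \frac{3}{311}\right) = - \frac{6 v}{311}$)
$\frac{k{\left(I \right)}}{97224} = \frac{\left(- \frac{6}{311}\right) \left(-272\right)}{97224} = \frac{1632}{311} \cdot \frac{1}{97224} = \frac{68}{1259861}$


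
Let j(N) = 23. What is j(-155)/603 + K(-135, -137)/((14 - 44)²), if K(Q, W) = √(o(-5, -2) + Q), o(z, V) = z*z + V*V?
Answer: 23/603 + I*√106/900 ≈ 0.038143 + 0.01144*I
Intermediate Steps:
o(z, V) = V² + z² (o(z, V) = z² + V² = V² + z²)
K(Q, W) = √(29 + Q) (K(Q, W) = √(((-2)² + (-5)²) + Q) = √((4 + 25) + Q) = √(29 + Q))
j(-155)/603 + K(-135, -137)/((14 - 44)²) = 23/603 + √(29 - 135)/((14 - 44)²) = 23*(1/603) + √(-106)/((-30)²) = 23/603 + (I*√106)/900 = 23/603 + (I*√106)*(1/900) = 23/603 + I*√106/900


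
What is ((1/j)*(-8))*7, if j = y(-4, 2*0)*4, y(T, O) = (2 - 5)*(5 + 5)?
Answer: 7/15 ≈ 0.46667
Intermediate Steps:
y(T, O) = -30 (y(T, O) = -3*10 = -30)
j = -120 (j = -30*4 = -120)
((1/j)*(-8))*7 = ((1/(-120))*(-8))*7 = ((1*(-1/120))*(-8))*7 = -1/120*(-8)*7 = (1/15)*7 = 7/15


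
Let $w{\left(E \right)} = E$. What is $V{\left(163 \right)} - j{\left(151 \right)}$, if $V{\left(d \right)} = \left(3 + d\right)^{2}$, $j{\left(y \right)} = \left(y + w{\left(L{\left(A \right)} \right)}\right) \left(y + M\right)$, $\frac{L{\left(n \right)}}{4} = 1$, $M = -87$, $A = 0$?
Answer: $17636$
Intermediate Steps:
$L{\left(n \right)} = 4$ ($L{\left(n \right)} = 4 \cdot 1 = 4$)
$j{\left(y \right)} = \left(-87 + y\right) \left(4 + y\right)$ ($j{\left(y \right)} = \left(y + 4\right) \left(y - 87\right) = \left(4 + y\right) \left(-87 + y\right) = \left(-87 + y\right) \left(4 + y\right)$)
$V{\left(163 \right)} - j{\left(151 \right)} = \left(3 + 163\right)^{2} - \left(-348 + 151^{2} - 12533\right) = 166^{2} - \left(-348 + 22801 - 12533\right) = 27556 - 9920 = 17636$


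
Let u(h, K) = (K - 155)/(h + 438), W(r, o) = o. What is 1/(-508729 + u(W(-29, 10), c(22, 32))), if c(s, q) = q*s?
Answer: -448/227910043 ≈ -1.9657e-6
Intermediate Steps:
u(h, K) = (-155 + K)/(438 + h)
1/(-508729 + u(W(-29, 10), c(22, 32))) = 1/(-508729 + (-155 + 32*22)/(438 + 10)) = 1/(-508729 + (-155 + 704)/448) = 1/(-508729 + (1/448)*549) = 1/(-508729 + 549/448) = 1/(-227910043/448) = -448/227910043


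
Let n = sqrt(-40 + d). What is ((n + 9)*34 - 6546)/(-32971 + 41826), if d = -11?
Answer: -1248/1771 + 34*I*sqrt(51)/8855 ≈ -0.70469 + 0.02742*I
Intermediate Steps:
n = I*sqrt(51) (n = sqrt(-40 - 11) = sqrt(-51) = I*sqrt(51) ≈ 7.1414*I)
((n + 9)*34 - 6546)/(-32971 + 41826) = ((I*sqrt(51) + 9)*34 - 6546)/(-32971 + 41826) = ((9 + I*sqrt(51))*34 - 6546)/8855 = ((306 + 34*I*sqrt(51)) - 6546)*(1/8855) = (-6240 + 34*I*sqrt(51))*(1/8855) = -1248/1771 + 34*I*sqrt(51)/8855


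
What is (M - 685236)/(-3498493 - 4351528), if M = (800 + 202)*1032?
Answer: -348828/7850021 ≈ -0.044437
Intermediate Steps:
M = 1034064 (M = 1002*1032 = 1034064)
(M - 685236)/(-3498493 - 4351528) = (1034064 - 685236)/(-3498493 - 4351528) = 348828/(-7850021) = 348828*(-1/7850021) = -348828/7850021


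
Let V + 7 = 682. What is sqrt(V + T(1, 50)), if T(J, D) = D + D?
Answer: 5*sqrt(31) ≈ 27.839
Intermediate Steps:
V = 675 (V = -7 + 682 = 675)
T(J, D) = 2*D
sqrt(V + T(1, 50)) = sqrt(675 + 2*50) = sqrt(675 + 100) = sqrt(775) = 5*sqrt(31)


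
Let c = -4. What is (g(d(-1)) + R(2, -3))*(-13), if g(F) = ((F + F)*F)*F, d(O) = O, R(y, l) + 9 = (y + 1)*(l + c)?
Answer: 416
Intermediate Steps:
R(y, l) = -9 + (1 + y)*(-4 + l) (R(y, l) = -9 + (y + 1)*(l - 4) = -9 + (1 + y)*(-4 + l))
g(F) = 2*F**3 (g(F) = ((2*F)*F)*F = (2*F**2)*F = 2*F**3)
(g(d(-1)) + R(2, -3))*(-13) = (2*(-1)**3 + (-13 - 3 - 4*2 - 3*2))*(-13) = (2*(-1) + (-13 - 3 - 8 - 6))*(-13) = (-2 - 30)*(-13) = -32*(-13) = 416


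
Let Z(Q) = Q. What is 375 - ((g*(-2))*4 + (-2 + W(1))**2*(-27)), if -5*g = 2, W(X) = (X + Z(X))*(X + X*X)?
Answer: 2399/5 ≈ 479.80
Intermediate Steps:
W(X) = 2*X*(X + X**2) (W(X) = (X + X)*(X + X*X) = (2*X)*(X + X**2) = 2*X*(X + X**2))
g = -2/5 (g = -1/5*2 = -2/5 ≈ -0.40000)
375 - ((g*(-2))*4 + (-2 + W(1))**2*(-27)) = 375 - (-2/5*(-2)*4 + (-2 + 2*1**2*(1 + 1))**2*(-27)) = 375 - ((4/5)*4 + (-2 + 2*1*2)**2*(-27)) = 375 - (16/5 + (-2 + 4)**2*(-27)) = 375 - (16/5 + 2**2*(-27)) = 375 - (16/5 + 4*(-27)) = 375 - (16/5 - 108) = 375 - 1*(-524/5) = 375 + 524/5 = 2399/5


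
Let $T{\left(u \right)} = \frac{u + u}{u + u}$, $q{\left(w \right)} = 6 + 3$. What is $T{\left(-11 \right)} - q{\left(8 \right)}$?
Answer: $-8$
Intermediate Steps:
$q{\left(w \right)} = 9$
$T{\left(u \right)} = 1$ ($T{\left(u \right)} = \frac{2 u}{2 u} = 2 u \frac{1}{2 u} = 1$)
$T{\left(-11 \right)} - q{\left(8 \right)} = 1 - 9 = -8$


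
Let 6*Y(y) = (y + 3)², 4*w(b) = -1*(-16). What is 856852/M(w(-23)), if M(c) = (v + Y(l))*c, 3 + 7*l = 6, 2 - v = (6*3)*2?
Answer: -10496437/1570 ≈ -6685.6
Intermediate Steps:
v = -34 (v = 2 - 6*3*2 = 2 - 18*2 = 2 - 1*36 = 2 - 36 = -34)
w(b) = 4 (w(b) = (-1*(-16))/4 = (¼)*16 = 4)
l = 3/7 (l = -3/7 + (⅐)*6 = -3/7 + 6/7 = 3/7 ≈ 0.42857)
Y(y) = (3 + y)²/6 (Y(y) = (y + 3)²/6 = (3 + y)²/6)
M(c) = -1570*c/49 (M(c) = (-34 + (3 + 3/7)²/6)*c = (-34 + (24/7)²/6)*c = (-34 + (⅙)*(576/49))*c = (-34 + 96/49)*c = -1570*c/49)
856852/M(w(-23)) = 856852/((-1570/49*4)) = 856852/(-6280/49) = 856852*(-49/6280) = -10496437/1570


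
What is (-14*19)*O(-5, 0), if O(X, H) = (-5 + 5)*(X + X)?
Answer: 0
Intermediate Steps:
O(X, H) = 0 (O(X, H) = 0*(2*X) = 0)
(-14*19)*O(-5, 0) = -14*19*0 = -266*0 = 0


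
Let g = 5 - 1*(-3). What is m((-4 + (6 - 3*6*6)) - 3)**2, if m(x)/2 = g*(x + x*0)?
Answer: 3041536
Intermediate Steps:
g = 8 (g = 5 + 3 = 8)
m(x) = 16*x (m(x) = 2*(8*(x + x*0)) = 2*(8*(x + 0)) = 2*(8*x) = 16*x)
m((-4 + (6 - 3*6*6)) - 3)**2 = (16*((-4 + (6 - 3*6*6)) - 3))**2 = (16*((-4 + (6 - 18*6)) - 3))**2 = (16*((-4 + (6 - 1*108)) - 3))**2 = (16*((-4 + (6 - 108)) - 3))**2 = (16*((-4 - 102) - 3))**2 = (16*(-106 - 3))**2 = (16*(-109))**2 = (-1744)**2 = 3041536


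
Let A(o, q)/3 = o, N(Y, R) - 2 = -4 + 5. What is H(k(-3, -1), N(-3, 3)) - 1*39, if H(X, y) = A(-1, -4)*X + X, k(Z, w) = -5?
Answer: -29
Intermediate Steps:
N(Y, R) = 3 (N(Y, R) = 2 + (-4 + 5) = 2 + 1 = 3)
A(o, q) = 3*o
H(X, y) = -2*X (H(X, y) = (3*(-1))*X + X = -3*X + X = -2*X)
H(k(-3, -1), N(-3, 3)) - 1*39 = -2*(-5) - 1*39 = 10 - 39 = -29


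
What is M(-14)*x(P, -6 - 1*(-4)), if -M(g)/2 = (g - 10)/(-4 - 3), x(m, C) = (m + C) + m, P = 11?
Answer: -960/7 ≈ -137.14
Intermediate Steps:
x(m, C) = C + 2*m (x(m, C) = (C + m) + m = C + 2*m)
M(g) = -20/7 + 2*g/7 (M(g) = -2*(g - 10)/(-4 - 3) = -2*(-10 + g)/(-7) = -2*(-10 + g)*(-1)/7 = -2*(10/7 - g/7) = -20/7 + 2*g/7)
M(-14)*x(P, -6 - 1*(-4)) = (-20/7 + (2/7)*(-14))*((-6 - 1*(-4)) + 2*11) = (-20/7 - 4)*((-6 + 4) + 22) = -48*(-2 + 22)/7 = -48/7*20 = -960/7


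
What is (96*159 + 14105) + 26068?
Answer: 55437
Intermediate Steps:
(96*159 + 14105) + 26068 = (15264 + 14105) + 26068 = 29369 + 26068 = 55437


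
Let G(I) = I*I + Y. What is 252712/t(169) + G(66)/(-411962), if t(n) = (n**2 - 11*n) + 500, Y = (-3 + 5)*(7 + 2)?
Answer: 25997189849/2801547581 ≈ 9.2796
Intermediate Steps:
Y = 18 (Y = 2*9 = 18)
G(I) = 18 + I**2 (G(I) = I*I + 18 = I**2 + 18 = 18 + I**2)
t(n) = 500 + n**2 - 11*n
252712/t(169) + G(66)/(-411962) = 252712/(500 + 169**2 - 11*169) + (18 + 66**2)/(-411962) = 252712/(500 + 28561 - 1859) + (18 + 4356)*(-1/411962) = 252712/27202 + 4374*(-1/411962) = 252712*(1/27202) - 2187/205981 = 126356/13601 - 2187/205981 = 25997189849/2801547581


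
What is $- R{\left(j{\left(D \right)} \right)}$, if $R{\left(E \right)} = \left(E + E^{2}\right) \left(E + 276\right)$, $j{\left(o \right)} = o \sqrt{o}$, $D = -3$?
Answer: $7479 + 747 i \sqrt{3} \approx 7479.0 + 1293.8 i$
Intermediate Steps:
$j{\left(o \right)} = o^{\frac{3}{2}}$
$R{\left(E \right)} = \left(276 + E\right) \left(E + E^{2}\right)$ ($R{\left(E \right)} = \left(E + E^{2}\right) \left(276 + E\right) = \left(276 + E\right) \left(E + E^{2}\right)$)
$- R{\left(j{\left(D \right)} \right)} = - \left(-3\right)^{\frac{3}{2}} \left(276 + \left(\left(-3\right)^{\frac{3}{2}}\right)^{2} + 277 \left(-3\right)^{\frac{3}{2}}\right) = - - 3 i \sqrt{3} \left(276 + \left(- 3 i \sqrt{3}\right)^{2} + 277 \left(- 3 i \sqrt{3}\right)\right) = - - 3 i \sqrt{3} \left(276 - 27 - 831 i \sqrt{3}\right) = - - 3 i \sqrt{3} \left(249 - 831 i \sqrt{3}\right) = - \left(-3\right) i \sqrt{3} \left(249 - 831 i \sqrt{3}\right) = 3 i \sqrt{3} \left(249 - 831 i \sqrt{3}\right)$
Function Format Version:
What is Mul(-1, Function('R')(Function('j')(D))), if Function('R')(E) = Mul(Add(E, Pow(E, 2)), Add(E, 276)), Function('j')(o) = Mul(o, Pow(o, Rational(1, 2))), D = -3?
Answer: Add(7479, Mul(747, I, Pow(3, Rational(1, 2)))) ≈ Add(7479.0, Mul(1293.8, I))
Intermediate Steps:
Function('j')(o) = Pow(o, Rational(3, 2))
Function('R')(E) = Mul(Add(276, E), Add(E, Pow(E, 2))) (Function('R')(E) = Mul(Add(E, Pow(E, 2)), Add(276, E)) = Mul(Add(276, E), Add(E, Pow(E, 2))))
Mul(-1, Function('R')(Function('j')(D))) = Mul(-1, Mul(Pow(-3, Rational(3, 2)), Add(276, Pow(Pow(-3, Rational(3, 2)), 2), Mul(277, Pow(-3, Rational(3, 2)))))) = Mul(-1, Mul(Mul(-3, I, Pow(3, Rational(1, 2))), Add(276, Pow(Mul(-3, I, Pow(3, Rational(1, 2))), 2), Mul(277, Mul(-3, I, Pow(3, Rational(1, 2))))))) = Mul(-1, Mul(Mul(-3, I, Pow(3, Rational(1, 2))), Add(276, -27, Mul(-831, I, Pow(3, Rational(1, 2)))))) = Mul(-1, Mul(Mul(-3, I, Pow(3, Rational(1, 2))), Add(249, Mul(-831, I, Pow(3, Rational(1, 2)))))) = Mul(-1, Mul(-3, I, Pow(3, Rational(1, 2)), Add(249, Mul(-831, I, Pow(3, Rational(1, 2)))))) = Mul(3, I, Pow(3, Rational(1, 2)), Add(249, Mul(-831, I, Pow(3, Rational(1, 2)))))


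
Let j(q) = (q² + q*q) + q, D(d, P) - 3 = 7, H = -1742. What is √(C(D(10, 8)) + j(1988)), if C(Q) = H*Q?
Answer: 2*√1972214 ≈ 2808.7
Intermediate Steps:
D(d, P) = 10 (D(d, P) = 3 + 7 = 10)
C(Q) = -1742*Q
j(q) = q + 2*q² (j(q) = (q² + q²) + q = 2*q² + q = q + 2*q²)
√(C(D(10, 8)) + j(1988)) = √(-1742*10 + 1988*(1 + 2*1988)) = √(-17420 + 1988*(1 + 3976)) = √(-17420 + 1988*3977) = √(-17420 + 7906276) = √7888856 = 2*√1972214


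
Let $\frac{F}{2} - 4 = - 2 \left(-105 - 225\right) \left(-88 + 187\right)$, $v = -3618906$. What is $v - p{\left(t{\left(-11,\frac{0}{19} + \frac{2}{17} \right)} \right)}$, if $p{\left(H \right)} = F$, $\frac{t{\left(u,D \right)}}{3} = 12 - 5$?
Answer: $-3749594$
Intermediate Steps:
$t{\left(u,D \right)} = 21$ ($t{\left(u,D \right)} = 3 \left(12 - 5\right) = 3 \cdot 7 = 21$)
$F = 130688$ ($F = 8 + 2 \left(- 2 \left(-105 - 225\right) \left(-88 + 187\right)\right) = 8 + 2 \left(- 2 \left(\left(-330\right) 99\right)\right) = 8 + 2 \left(\left(-2\right) \left(-32670\right)\right) = 8 + 2 \cdot 65340 = 8 + 130680 = 130688$)
$p{\left(H \right)} = 130688$
$v - p{\left(t{\left(-11,\frac{0}{19} + \frac{2}{17} \right)} \right)} = -3618906 - 130688 = -3749594$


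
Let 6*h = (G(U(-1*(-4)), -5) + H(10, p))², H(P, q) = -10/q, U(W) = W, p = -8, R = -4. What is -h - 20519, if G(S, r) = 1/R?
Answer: -123115/6 ≈ -20519.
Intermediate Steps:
G(S, r) = -¼ (G(S, r) = 1/(-4) = -¼)
h = ⅙ (h = (-¼ - 10/(-8))²/6 = (-¼ - 10*(-⅛))²/6 = (-¼ + 5/4)²/6 = (⅙)*1² = (⅙)*1 = ⅙ ≈ 0.16667)
-h - 20519 = -1*⅙ - 20519 = -⅙ - 20519 = -123115/6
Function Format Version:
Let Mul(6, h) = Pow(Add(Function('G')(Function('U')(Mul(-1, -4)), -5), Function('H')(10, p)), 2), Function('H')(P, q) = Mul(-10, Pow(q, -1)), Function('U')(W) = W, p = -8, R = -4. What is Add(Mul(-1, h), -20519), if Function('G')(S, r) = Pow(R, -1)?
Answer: Rational(-123115, 6) ≈ -20519.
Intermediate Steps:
Function('G')(S, r) = Rational(-1, 4) (Function('G')(S, r) = Pow(-4, -1) = Rational(-1, 4))
h = Rational(1, 6) (h = Mul(Rational(1, 6), Pow(Add(Rational(-1, 4), Mul(-10, Pow(-8, -1))), 2)) = Mul(Rational(1, 6), Pow(Add(Rational(-1, 4), Mul(-10, Rational(-1, 8))), 2)) = Mul(Rational(1, 6), Pow(Add(Rational(-1, 4), Rational(5, 4)), 2)) = Mul(Rational(1, 6), Pow(1, 2)) = Mul(Rational(1, 6), 1) = Rational(1, 6) ≈ 0.16667)
Add(Mul(-1, h), -20519) = Add(Mul(-1, Rational(1, 6)), -20519) = Add(Rational(-1, 6), -20519) = Rational(-123115, 6)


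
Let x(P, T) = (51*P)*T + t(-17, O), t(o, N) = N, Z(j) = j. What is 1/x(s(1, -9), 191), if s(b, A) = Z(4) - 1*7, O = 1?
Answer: -1/29222 ≈ -3.4221e-5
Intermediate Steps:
s(b, A) = -3 (s(b, A) = 4 - 1*7 = 4 - 7 = -3)
x(P, T) = 1 + 51*P*T (x(P, T) = (51*P)*T + 1 = 51*P*T + 1 = 1 + 51*P*T)
1/x(s(1, -9), 191) = 1/(1 + 51*(-3)*191) = 1/(1 - 29223) = 1/(-29222) = -1/29222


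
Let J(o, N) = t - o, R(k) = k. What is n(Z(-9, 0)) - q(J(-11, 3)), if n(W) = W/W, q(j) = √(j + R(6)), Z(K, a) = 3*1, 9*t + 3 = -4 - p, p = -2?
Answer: 1 - 2*√37/3 ≈ -3.0552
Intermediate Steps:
t = -5/9 (t = -⅓ + (-4 - 1*(-2))/9 = -⅓ + (-4 + 2)/9 = -⅓ + (⅑)*(-2) = -⅓ - 2/9 = -5/9 ≈ -0.55556)
Z(K, a) = 3
J(o, N) = -5/9 - o
q(j) = √(6 + j) (q(j) = √(j + 6) = √(6 + j))
n(W) = 1
n(Z(-9, 0)) - q(J(-11, 3)) = 1 - √(6 + (-5/9 - 1*(-11))) = 1 - √(6 + (-5/9 + 11)) = 1 - √(6 + 94/9) = 1 - √(148/9) = 1 - 2*√37/3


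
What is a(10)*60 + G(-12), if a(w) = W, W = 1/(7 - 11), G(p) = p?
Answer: -27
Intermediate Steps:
W = -1/4 (W = 1/(-4) = -1/4 ≈ -0.25000)
a(w) = -1/4
a(10)*60 + G(-12) = -1/4*60 - 12 = -15 - 12 = -27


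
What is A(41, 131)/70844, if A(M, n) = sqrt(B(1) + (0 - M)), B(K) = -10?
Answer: I*sqrt(51)/70844 ≈ 0.0001008*I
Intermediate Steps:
A(M, n) = sqrt(-10 - M) (A(M, n) = sqrt(-10 + (0 - M)) = sqrt(-10 - M))
A(41, 131)/70844 = sqrt(-10 - 1*41)/70844 = sqrt(-10 - 41)*(1/70844) = sqrt(-51)*(1/70844) = (I*sqrt(51))*(1/70844) = I*sqrt(51)/70844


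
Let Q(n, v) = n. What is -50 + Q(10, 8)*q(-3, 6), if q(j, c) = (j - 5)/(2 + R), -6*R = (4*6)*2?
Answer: -110/3 ≈ -36.667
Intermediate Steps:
R = -8 (R = -4*6*2/6 = -4*2 = -⅙*48 = -8)
q(j, c) = ⅚ - j/6 (q(j, c) = (j - 5)/(2 - 8) = (-5 + j)/(-6) = (-5 + j)*(-⅙) = ⅚ - j/6)
-50 + Q(10, 8)*q(-3, 6) = -50 + 10*(⅚ - ⅙*(-3)) = -50 + 10*(⅚ + ½) = -50 + 10*(4/3) = -50 + 40/3 = -110/3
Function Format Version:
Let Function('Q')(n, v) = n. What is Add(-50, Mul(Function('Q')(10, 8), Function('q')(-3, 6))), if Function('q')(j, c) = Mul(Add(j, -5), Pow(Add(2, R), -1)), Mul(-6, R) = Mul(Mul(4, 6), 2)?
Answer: Rational(-110, 3) ≈ -36.667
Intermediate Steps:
R = -8 (R = Mul(Rational(-1, 6), Mul(Mul(4, 6), 2)) = Mul(Rational(-1, 6), Mul(24, 2)) = Mul(Rational(-1, 6), 48) = -8)
Function('q')(j, c) = Add(Rational(5, 6), Mul(Rational(-1, 6), j)) (Function('q')(j, c) = Mul(Add(j, -5), Pow(Add(2, -8), -1)) = Mul(Add(-5, j), Pow(-6, -1)) = Mul(Add(-5, j), Rational(-1, 6)) = Add(Rational(5, 6), Mul(Rational(-1, 6), j)))
Add(-50, Mul(Function('Q')(10, 8), Function('q')(-3, 6))) = Add(-50, Mul(10, Add(Rational(5, 6), Mul(Rational(-1, 6), -3)))) = Add(-50, Mul(10, Add(Rational(5, 6), Rational(1, 2)))) = Add(-50, Mul(10, Rational(4, 3))) = Add(-50, Rational(40, 3)) = Rational(-110, 3)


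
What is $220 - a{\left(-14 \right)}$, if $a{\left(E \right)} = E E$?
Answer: $24$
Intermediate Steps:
$a{\left(E \right)} = E^{2}$
$220 - a{\left(-14 \right)} = 220 - \left(-14\right)^{2} = 220 - 196 = 24$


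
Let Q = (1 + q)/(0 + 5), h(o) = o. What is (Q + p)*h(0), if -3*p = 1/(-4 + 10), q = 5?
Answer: 0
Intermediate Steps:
p = -1/18 (p = -1/(3*(-4 + 10)) = -⅓/6 = -⅓*⅙ = -1/18 ≈ -0.055556)
Q = 6/5 (Q = (1 + 5)/(0 + 5) = 6/5 ≈ 1.2000)
(Q + p)*h(0) = (6/5 - 1/18)*0 = (103/90)*0 = 0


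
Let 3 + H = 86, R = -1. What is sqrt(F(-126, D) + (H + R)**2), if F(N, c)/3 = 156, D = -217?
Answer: 2*sqrt(1798) ≈ 84.806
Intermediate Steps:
F(N, c) = 468 (F(N, c) = 3*156 = 468)
H = 83 (H = -3 + 86 = 83)
sqrt(F(-126, D) + (H + R)**2) = sqrt(468 + (83 - 1)**2) = sqrt(468 + 82**2) = sqrt(468 + 6724) = sqrt(7192) = 2*sqrt(1798)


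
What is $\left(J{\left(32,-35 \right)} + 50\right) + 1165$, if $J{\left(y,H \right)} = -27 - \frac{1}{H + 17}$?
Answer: $\frac{21385}{18} \approx 1188.1$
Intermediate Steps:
$J{\left(y,H \right)} = -27 - \frac{1}{17 + H}$
$\left(J{\left(32,-35 \right)} + 50\right) + 1165 = \left(\frac{-460 - -945}{17 - 35} + 50\right) + 1165 = \left(\frac{-460 + 945}{-18} + 50\right) + 1165 = \left(\left(- \frac{1}{18}\right) 485 + 50\right) + 1165 = \left(- \frac{485}{18} + 50\right) + 1165 = \frac{415}{18} + 1165 = \frac{21385}{18}$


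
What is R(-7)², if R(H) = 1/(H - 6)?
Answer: 1/169 ≈ 0.0059172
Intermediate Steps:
R(H) = 1/(-6 + H)
R(-7)² = (1/(-6 - 7))² = (1/(-13))² = (-1/13)² = 1/169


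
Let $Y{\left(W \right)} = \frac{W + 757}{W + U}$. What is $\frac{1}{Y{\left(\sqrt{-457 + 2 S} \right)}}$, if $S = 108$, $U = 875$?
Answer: $\frac{331308}{286645} - \frac{59 i \sqrt{241}}{286645} \approx 1.1558 - 0.0031953 i$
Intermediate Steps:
$Y{\left(W \right)} = \frac{757 + W}{875 + W}$ ($Y{\left(W \right)} = \frac{W + 757}{W + 875} = \frac{757 + W}{875 + W}$)
$\frac{1}{Y{\left(\sqrt{-457 + 2 S} \right)}} = \frac{1}{\frac{1}{875 + \sqrt{-457 + 2 \cdot 108}} \left(757 + \sqrt{-457 + 2 \cdot 108}\right)} = \frac{1}{\frac{1}{875 + \sqrt{-457 + 216}} \left(757 + \sqrt{-457 + 216}\right)} = \frac{1}{\frac{1}{875 + \sqrt{-241}} \left(757 + \sqrt{-241}\right)} = \frac{1}{\frac{1}{875 + i \sqrt{241}} \left(757 + i \sqrt{241}\right)} = \frac{875 + i \sqrt{241}}{757 + i \sqrt{241}}$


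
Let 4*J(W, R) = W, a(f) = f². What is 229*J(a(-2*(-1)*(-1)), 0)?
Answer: 229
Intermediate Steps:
J(W, R) = W/4
229*J(a(-2*(-1)*(-1)), 0) = 229*((-2*(-1)*(-1))²/4) = 229*((2*(-1))²/4) = 229*((¼)*(-2)²) = 229*((¼)*4) = 229*1 = 229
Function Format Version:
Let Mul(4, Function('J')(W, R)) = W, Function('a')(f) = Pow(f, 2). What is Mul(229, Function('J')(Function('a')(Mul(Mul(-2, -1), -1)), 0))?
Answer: 229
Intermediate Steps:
Function('J')(W, R) = Mul(Rational(1, 4), W)
Mul(229, Function('J')(Function('a')(Mul(Mul(-2, -1), -1)), 0)) = Mul(229, Mul(Rational(1, 4), Pow(Mul(Mul(-2, -1), -1), 2))) = Mul(229, Mul(Rational(1, 4), Pow(Mul(2, -1), 2))) = Mul(229, Mul(Rational(1, 4), Pow(-2, 2))) = Mul(229, Mul(Rational(1, 4), 4)) = Mul(229, 1) = 229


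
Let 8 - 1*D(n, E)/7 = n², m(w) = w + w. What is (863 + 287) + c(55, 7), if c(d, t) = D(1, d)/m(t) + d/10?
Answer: 1159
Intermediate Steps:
m(w) = 2*w
D(n, E) = 56 - 7*n²
c(d, t) = d/10 + 49/(2*t) (c(d, t) = (56 - 7*1²)/((2*t)) + d/10 = (56 - 7*1)*(1/(2*t)) + d*(⅒) = (56 - 7)*(1/(2*t)) + d/10 = 49*(1/(2*t)) + d/10 = 49/(2*t) + d/10 = d/10 + 49/(2*t))
(863 + 287) + c(55, 7) = (863 + 287) + (⅒)*(245 + 55*7)/7 = 1150 + (⅒)*(⅐)*(245 + 385) = 1150 + (⅒)*(⅐)*630 = 1150 + 9 = 1159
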